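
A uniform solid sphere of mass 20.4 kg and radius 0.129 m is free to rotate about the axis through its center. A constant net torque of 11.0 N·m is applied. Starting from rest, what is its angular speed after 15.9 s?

ω ≈ 1290 rad/s

I = (2/5)MR² = (2/5)(20.4)(0.129)² = 0.1358 kg·m².
α = τ/I = 11.0/0.1358 = 81.01 rad/s².
ω = ω₀ + αt = 0 + (81.01)(15.9) = 1288 rad/s.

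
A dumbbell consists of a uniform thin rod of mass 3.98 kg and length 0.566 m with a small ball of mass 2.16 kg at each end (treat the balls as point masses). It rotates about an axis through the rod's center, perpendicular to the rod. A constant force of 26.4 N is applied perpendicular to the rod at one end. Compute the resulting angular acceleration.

I_rod = (1/12)ML² = (1/12)(3.98)(0.566)² = 0.1063 kg·m².
I_balls = 2·m·(L/2)² = 2(2.16)(0.2830)² = 0.3460 kg·m².
Total I = 0.4522 kg·m².
τ = F·(L/2) = (26.4)(0.283) = 7.471 N·m.
α = τ/I = 7.471/0.4522 = 16.52 rad/s².

α ≈ 16.5 rad/s²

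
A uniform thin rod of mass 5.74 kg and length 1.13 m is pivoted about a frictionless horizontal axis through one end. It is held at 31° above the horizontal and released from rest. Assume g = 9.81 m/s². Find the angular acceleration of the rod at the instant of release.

About the pivot, I = (1/3)ML² = (1/3)(5.74)(1.13)² = 2.443 kg·m².
The weight acts at the center, a distance L/2 = 0.5650 m from the pivot; τ = Mg(L/2) cos 31° = 27.27 N·m.
α = τ/I = 27.27/2.443 = 11.16 rad/s².
(Equivalently α = (3g/(2L)) cos 31° = 11.16 rad/s².)

α ≈ 11.2 rad/s²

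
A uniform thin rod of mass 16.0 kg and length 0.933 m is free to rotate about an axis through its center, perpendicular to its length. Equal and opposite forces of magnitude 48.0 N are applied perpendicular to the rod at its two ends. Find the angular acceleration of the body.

I = (1/12)ML² = (1/12)(16.0)(0.933)² = 1.161 kg·m².
The couple gives τ = F·(L/2) + F·(L/2) = F L = (48.0)(0.933) = 44.78 N·m.
From τ = Iα: α = 44.78/1.161 = 38.59 rad/s².

α ≈ 38.6 rad/s²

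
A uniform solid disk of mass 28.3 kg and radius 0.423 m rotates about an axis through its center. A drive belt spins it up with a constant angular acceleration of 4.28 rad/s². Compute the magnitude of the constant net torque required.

I = ½MR² = (1/2)(28.3)(0.423)² = 2.532 kg·m².
τ = Iα = (2.532)(4.280) = 10.84 N·m.

τ ≈ 10.8 N·m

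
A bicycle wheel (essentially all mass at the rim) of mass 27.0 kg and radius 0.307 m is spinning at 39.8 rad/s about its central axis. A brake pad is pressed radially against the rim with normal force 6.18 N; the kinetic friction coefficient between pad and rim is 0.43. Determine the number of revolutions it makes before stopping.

≈ 393 revolutions

I = MR² = (27.0)(0.307)² = 2.545 kg·m².
Friction force f = μN = (0.43)(6.18) = 2.657 N at the rim; torque magnitude τ = fR = 0.8158 N·m, opposing ω.
|α| = τ/I = 0.8158/2.545 = 0.3206 rad/s² (deceleration).
ω² = ω₀² − 2|α|θ with ω = 0 ⇒ θ = ω₀²/(2|α|) = 2470 rad = 393.2 rev.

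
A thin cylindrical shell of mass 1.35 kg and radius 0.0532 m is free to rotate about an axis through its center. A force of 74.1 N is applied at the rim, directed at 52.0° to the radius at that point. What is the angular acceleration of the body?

α ≈ 813 rad/s²

I = MR² = (1.35)(0.0532)² = 0.003821 kg·m².
Only the tangential component produces torque: τ = F R sinθ = (74.1)(0.0532) sin 52.0° = 3.106 N·m.
From τ = Iα: α = 3.106/0.003821 = 813.0 rad/s².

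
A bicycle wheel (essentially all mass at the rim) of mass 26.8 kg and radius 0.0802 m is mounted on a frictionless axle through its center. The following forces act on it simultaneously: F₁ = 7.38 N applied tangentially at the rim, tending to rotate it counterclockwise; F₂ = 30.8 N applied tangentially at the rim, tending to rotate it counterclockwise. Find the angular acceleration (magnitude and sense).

I = MR² = (26.8)(0.0802)² = 0.1724 kg·m².
Taking counterclockwise as positive: τ₁ = +(7.38)(0.0802) = +0.5919 N·m; τ₂ = +(30.8)(0.0802) = +2.470 N·m.
Net torque τ = 3.062 N·m.
α = τ/I = 3.062/0.1724 = 17.76 rad/s².

α ≈ 17.8 rad/s², counterclockwise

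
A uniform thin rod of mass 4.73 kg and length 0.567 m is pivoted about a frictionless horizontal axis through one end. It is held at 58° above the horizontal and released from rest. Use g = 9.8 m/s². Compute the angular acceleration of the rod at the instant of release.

About the pivot, I = (1/3)ML² = (1/3)(4.73)(0.567)² = 0.5069 kg·m².
The weight acts at the center, a distance L/2 = 0.2835 m from the pivot; τ = Mg(L/2) cos 58° = 6.964 N·m.
α = τ/I = 6.964/0.5069 = 13.74 rad/s².

α ≈ 13.7 rad/s²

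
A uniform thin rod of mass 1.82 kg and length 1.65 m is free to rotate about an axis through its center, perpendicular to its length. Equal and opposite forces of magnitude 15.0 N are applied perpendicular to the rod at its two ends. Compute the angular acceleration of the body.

I = (1/12)ML² = (1/12)(1.82)(1.65)² = 0.4129 kg·m².
The couple gives τ = F·(L/2) + F·(L/2) = F L = (15.0)(1.65) = 24.75 N·m.
Newton's second law for rotation, τ = Iα, gives α = τ/I = 24.75/0.4129 = 59.94 rad/s².

α ≈ 59.9 rad/s²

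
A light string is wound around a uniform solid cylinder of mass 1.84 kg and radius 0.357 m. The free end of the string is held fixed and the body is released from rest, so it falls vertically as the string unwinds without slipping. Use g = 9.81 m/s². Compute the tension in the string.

T ≈ 6.02 N

Translation: Mg − T = Ma. Rotation about the center: TR = Iα with I = ½MR².
With a = αR: T = (I/R²)a = (1/2)M a, so Mg = (1 + 0.5000)Ma.
a = g/(1 + 0.5000) = 9.81/1.500 = 6.540 m/s².
T = 0.5000·M·a = (0.5000)(1.84)(6.540) = 6.017 N.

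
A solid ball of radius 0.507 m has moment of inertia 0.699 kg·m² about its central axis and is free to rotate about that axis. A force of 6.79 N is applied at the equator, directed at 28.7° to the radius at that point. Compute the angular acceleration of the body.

α ≈ 2.37 rad/s²

Only the tangential component produces torque: τ = F R sinθ = (6.79)(0.507) sin 28.7° = 1.653 N·m.
Newton's second law for rotation, τ = Iα, gives α = τ/I = 1.653/0.6990 = 2.365 rad/s².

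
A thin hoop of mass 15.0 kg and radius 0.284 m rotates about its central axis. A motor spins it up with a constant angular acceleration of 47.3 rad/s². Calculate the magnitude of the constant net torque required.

τ ≈ 57.2 N·m

I = MR² = (15.0)(0.284)² = 1.210 kg·m².
τ = Iα = (1.210)(47.30) = 57.23 N·m.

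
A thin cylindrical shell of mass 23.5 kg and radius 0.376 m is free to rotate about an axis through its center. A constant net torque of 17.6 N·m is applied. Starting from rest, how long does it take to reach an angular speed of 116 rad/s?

t ≈ 21.9 s

I = MR² = (23.5)(0.376)² = 3.322 kg·m².
α = τ/I = 17.6/3.322 = 5.297 rad/s².
ω = αt ⇒ t = ω/α = 116/5.297 = 21.90 s.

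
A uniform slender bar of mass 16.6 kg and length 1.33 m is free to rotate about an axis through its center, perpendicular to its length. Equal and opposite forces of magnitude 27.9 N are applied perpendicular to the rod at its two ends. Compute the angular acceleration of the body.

I = (1/12)ML² = (1/12)(16.6)(1.33)² = 2.447 kg·m².
The couple gives τ = F·(L/2) + F·(L/2) = F L = (27.9)(1.33) = 37.11 N·m.
From τ = Iα: α = 37.11/2.447 = 15.16 rad/s².

α ≈ 15.2 rad/s²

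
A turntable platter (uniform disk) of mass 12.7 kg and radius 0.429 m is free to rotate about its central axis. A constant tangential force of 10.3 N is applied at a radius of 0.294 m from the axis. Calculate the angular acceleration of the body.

α ≈ 2.59 rad/s²

I = ½MR² = (1/2)(12.7)(0.429)² = 1.169 kg·m².
τ = F·r = (10.3)(0.294) = 3.028 N·m.
Newton's second law for rotation, τ = Iα, gives α = τ/I = 3.028/1.169 = 2.591 rad/s².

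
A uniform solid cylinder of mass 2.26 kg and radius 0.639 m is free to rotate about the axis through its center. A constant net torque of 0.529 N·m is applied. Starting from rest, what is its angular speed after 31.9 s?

I = ½MR² = (1/2)(2.26)(0.639)² = 0.4614 kg·m².
α = τ/I = 0.529/0.4614 = 1.147 rad/s².
ω = ω₀ + αt = 0 + (1.147)(31.9) = 36.57 rad/s.

ω ≈ 36.6 rad/s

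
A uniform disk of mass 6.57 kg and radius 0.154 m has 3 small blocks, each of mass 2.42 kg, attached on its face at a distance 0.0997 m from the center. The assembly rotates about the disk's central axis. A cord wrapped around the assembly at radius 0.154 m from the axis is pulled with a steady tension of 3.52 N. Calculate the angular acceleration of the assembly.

I_disk = ½MR² = ½(6.57)(0.154)² = 0.07791 kg·m².
I_blocks = 3·m·r² = 3(2.42)(0.0997)² = 0.07217 kg·m².
Total I = 0.1501 kg·m².
τ = F r = (3.52)(0.154) = 0.5421 N·m.
α = τ/I = 0.5421/0.1501 = 3.612 rad/s².

α ≈ 3.61 rad/s²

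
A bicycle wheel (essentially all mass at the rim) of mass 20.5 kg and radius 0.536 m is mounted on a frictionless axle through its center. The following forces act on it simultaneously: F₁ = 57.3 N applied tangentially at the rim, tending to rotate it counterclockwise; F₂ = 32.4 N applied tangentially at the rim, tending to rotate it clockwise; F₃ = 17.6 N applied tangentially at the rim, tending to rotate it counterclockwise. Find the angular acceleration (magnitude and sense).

I = MR² = (20.5)(0.536)² = 5.890 kg·m².
Taking counterclockwise as positive: τ₁ = +(57.3)(0.536) = +30.71 N·m; τ₂ = −(32.4)(0.536) = −17.37 N·m; τ₃ = +(17.6)(0.536) = +9.434 N·m.
Net torque τ = 22.78 N·m.
α = τ/I = 22.78/5.890 = 3.868 rad/s².

α ≈ 3.87 rad/s², counterclockwise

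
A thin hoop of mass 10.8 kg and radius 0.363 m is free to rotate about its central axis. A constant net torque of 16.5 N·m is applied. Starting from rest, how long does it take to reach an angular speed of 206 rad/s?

t ≈ 17.8 s

I = MR² = (10.8)(0.363)² = 1.423 kg·m².
α = τ/I = 16.5/1.423 = 11.59 rad/s².
ω = αt ⇒ t = ω/α = 206/11.59 = 17.77 s.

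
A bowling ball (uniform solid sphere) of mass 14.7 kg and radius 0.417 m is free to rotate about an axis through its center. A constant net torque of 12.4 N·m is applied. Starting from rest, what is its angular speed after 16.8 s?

I = (2/5)MR² = (2/5)(14.7)(0.417)² = 1.022 kg·m².
α = τ/I = 12.4/1.022 = 12.13 rad/s².
ω = ω₀ + αt = 0 + (12.13)(16.8) = 203.7 rad/s.

ω ≈ 204 rad/s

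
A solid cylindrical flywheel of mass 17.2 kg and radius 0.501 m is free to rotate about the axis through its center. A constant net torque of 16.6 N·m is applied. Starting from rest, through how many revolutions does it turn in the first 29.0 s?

I = ½MR² = (1/2)(17.2)(0.501)² = 2.159 kg·m².
α = τ/I = 16.6/2.159 = 7.690 rad/s².
θ = ½αt² = ½(7.690)(29.0)² = 3234 rad.
Revolutions = θ/(2π) = 514.7.

≈ 515 revolutions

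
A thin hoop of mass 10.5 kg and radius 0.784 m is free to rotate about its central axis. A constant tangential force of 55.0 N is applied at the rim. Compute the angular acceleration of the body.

I = MR² = (10.5)(0.784)² = 6.454 kg·m².
τ = F R = (55.0)(0.784) = 43.12 N·m.
Newton's second law for rotation, τ = Iα, gives α = τ/I = 43.12/6.454 = 6.681 rad/s².

α ≈ 6.68 rad/s²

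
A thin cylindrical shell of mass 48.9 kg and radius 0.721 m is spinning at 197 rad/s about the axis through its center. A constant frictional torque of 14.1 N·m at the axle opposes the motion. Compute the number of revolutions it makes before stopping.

I = MR² = (48.9)(0.721)² = 25.42 kg·m².
The net torque has magnitude 14.1 N·m, opposing ω.
|α| = τ/I = 14.10/25.42 = 0.5547 rad/s² (deceleration).
ω² = ω₀² − 2|α|θ with ω = 0 ⇒ θ = ω₀²/(2|α|) = 34980 rad = 5568 rev.

≈ 5570 revolutions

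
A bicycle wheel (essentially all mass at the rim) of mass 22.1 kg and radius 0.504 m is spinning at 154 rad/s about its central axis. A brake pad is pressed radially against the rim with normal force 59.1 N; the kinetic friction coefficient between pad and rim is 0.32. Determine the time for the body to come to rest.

I = MR² = (22.1)(0.504)² = 5.614 kg·m².
Friction force f = μN = (0.32)(59.1) = 18.91 N at the rim; torque magnitude τ = fR = 9.532 N·m, opposing ω.
|α| = τ/I = 9.532/5.614 = 1.698 rad/s² (deceleration).
0 = ω₀ − |α|t ⇒ t = ω₀/|α| = 154/1.698 = 90.70 s.

t ≈ 90.7 s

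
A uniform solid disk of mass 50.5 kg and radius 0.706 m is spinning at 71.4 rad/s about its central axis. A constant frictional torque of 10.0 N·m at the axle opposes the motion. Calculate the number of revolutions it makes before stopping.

≈ 511 revolutions

I = ½MR² = (1/2)(50.5)(0.706)² = 12.59 kg·m².
The net torque has magnitude 10.0 N·m, opposing ω.
|α| = τ/I = 10.00/12.59 = 0.7946 rad/s² (deceleration).
ω² = ω₀² − 2|α|θ with ω = 0 ⇒ θ = ω₀²/(2|α|) = 3208 rad = 510.6 rev.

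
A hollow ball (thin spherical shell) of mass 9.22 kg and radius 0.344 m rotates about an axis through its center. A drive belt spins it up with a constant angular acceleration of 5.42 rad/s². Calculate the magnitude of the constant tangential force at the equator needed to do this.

I = (2/3)MR² = (2/3)(9.22)(0.344)² = 0.7274 kg·m².
The required torque is τ = Iα = (0.7274)(5.420) = 3.942 N·m.
A tangential force at the equator gives τ = FR, so F = τ/R = 3.942/0.344 = 11.46 N.

F ≈ 11.5 N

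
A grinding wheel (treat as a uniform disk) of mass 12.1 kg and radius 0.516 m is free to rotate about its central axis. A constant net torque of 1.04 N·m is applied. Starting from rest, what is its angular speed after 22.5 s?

I = ½MR² = (1/2)(12.1)(0.516)² = 1.611 kg·m².
α = τ/I = 1.04/1.611 = 0.6456 rad/s².
ω = ω₀ + αt = 0 + (0.6456)(22.5) = 14.53 rad/s.

ω ≈ 14.5 rad/s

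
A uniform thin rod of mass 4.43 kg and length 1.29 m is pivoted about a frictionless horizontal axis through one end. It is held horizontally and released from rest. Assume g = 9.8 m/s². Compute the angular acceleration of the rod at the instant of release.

About the pivot, I = (1/3)ML² = (1/3)(4.43)(1.29)² = 2.457 kg·m².
The weight acts at the center, a distance L/2 = 0.6450 m from the pivot; τ = Mg(L/2) = 28.00 N·m.
α = τ/I = 28.00/2.457 = 11.40 rad/s².
(Equivalently α = (3g/(2L)) = 11.40 rad/s².)

α ≈ 11.4 rad/s²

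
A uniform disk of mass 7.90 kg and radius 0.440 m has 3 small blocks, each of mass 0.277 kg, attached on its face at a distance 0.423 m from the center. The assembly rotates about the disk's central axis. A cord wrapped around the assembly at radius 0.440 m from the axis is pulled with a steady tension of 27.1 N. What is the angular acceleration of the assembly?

I_disk = ½MR² = ½(7.90)(0.440)² = 0.7647 kg·m².
I_blocks = 3·m·r² = 3(0.277)(0.423)² = 0.1487 kg·m².
Total I = 0.9134 kg·m².
τ = F r = (27.1)(0.440) = 11.92 N·m.
α = τ/I = 11.92/0.9134 = 13.05 rad/s².

α ≈ 13.1 rad/s²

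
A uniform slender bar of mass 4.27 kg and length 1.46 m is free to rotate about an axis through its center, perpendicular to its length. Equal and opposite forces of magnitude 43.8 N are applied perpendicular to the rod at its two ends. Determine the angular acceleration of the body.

I = (1/12)ML² = (1/12)(4.27)(1.46)² = 0.7585 kg·m².
The couple gives τ = F·(L/2) + F·(L/2) = F L = (43.8)(1.46) = 63.95 N·m.
From τ = Iα: α = 63.95/0.7585 = 84.31 rad/s².

α ≈ 84.3 rad/s²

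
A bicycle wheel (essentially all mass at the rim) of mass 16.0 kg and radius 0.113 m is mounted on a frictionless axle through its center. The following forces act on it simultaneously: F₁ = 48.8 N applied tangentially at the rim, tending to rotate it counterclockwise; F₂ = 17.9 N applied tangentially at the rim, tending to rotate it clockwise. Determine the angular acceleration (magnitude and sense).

α ≈ 17.1 rad/s², counterclockwise

I = MR² = (16.0)(0.113)² = 0.2043 kg·m².
Taking counterclockwise as positive: τ₁ = +(48.8)(0.113) = +5.514 N·m; τ₂ = −(17.9)(0.113) = −2.023 N·m.
Net torque τ = 3.492 N·m.
α = τ/I = 3.492/0.2043 = 17.09 rad/s².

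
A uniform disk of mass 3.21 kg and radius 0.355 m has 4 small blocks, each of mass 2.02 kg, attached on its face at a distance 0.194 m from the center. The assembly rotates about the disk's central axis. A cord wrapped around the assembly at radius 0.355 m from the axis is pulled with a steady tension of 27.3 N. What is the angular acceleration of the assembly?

I_disk = ½MR² = ½(3.21)(0.355)² = 0.2023 kg·m².
I_blocks = 4·m·r² = 4(2.02)(0.194)² = 0.3041 kg·m².
Total I = 0.5064 kg·m².
τ = F r = (27.3)(0.355) = 9.691 N·m.
α = τ/I = 9.691/0.5064 = 19.14 rad/s².

α ≈ 19.1 rad/s²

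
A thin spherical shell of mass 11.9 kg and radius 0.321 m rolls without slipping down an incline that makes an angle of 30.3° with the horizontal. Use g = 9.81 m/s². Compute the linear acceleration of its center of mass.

a ≈ 2.97 m/s²

Translation along the incline: Mg sinθ − f = Ma.
Rotation about the center: fR = Iα with I = (2/3)MR². No-slip gives a = αR, so f = (I/R²)a = (2/3)M a.
Substituting: Mg sinθ = (1 + 0.6667)Ma, so a = g sinθ/(1 + 0.6667) = (9.81) sin 30.3° / 1.667 = 2.970 m/s².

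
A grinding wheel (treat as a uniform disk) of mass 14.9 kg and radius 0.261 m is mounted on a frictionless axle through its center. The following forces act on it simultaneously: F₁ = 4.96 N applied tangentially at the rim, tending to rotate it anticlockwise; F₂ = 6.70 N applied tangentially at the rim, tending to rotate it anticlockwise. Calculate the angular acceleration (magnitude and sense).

I = ½MR² = (1/2)(14.9)(0.261)² = 0.5075 kg·m².
Taking anticlockwise as positive: τ₁ = +(4.96)(0.261) = +1.295 N·m; τ₂ = +(6.70)(0.261) = +1.749 N·m.
Net torque τ = 3.043 N·m.
α = τ/I = 3.043/0.5075 = 5.997 rad/s².

α ≈ 6.00 rad/s², anticlockwise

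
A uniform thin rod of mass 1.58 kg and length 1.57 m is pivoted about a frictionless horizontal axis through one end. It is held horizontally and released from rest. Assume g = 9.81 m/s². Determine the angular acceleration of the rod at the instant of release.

α ≈ 9.37 rad/s²

About the pivot, I = (1/3)ML² = (1/3)(1.58)(1.57)² = 1.298 kg·m².
The weight acts at the center, a distance L/2 = 0.7850 m from the pivot; τ = Mg(L/2) = 12.17 N·m.
α = τ/I = 12.17/1.298 = 9.373 rad/s².
(Equivalently α = (3g/(2L)) = 9.373 rad/s².)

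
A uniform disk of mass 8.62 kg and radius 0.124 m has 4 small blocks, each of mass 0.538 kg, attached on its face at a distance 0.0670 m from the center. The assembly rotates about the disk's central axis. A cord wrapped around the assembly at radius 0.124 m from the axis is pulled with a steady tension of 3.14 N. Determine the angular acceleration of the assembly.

I_disk = ½MR² = ½(8.62)(0.124)² = 0.06627 kg·m².
I_blocks = 4·m·r² = 4(0.538)(0.0670)² = 0.009660 kg·m².
Total I = 0.07593 kg·m².
τ = F r = (3.14)(0.124) = 0.3894 N·m.
α = τ/I = 0.3894/0.07593 = 5.128 rad/s².

α ≈ 5.13 rad/s²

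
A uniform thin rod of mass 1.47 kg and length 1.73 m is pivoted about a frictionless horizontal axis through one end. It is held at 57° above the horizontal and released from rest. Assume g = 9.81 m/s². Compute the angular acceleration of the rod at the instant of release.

About the pivot, I = (1/3)ML² = (1/3)(1.47)(1.73)² = 1.467 kg·m².
The weight acts at the center, a distance L/2 = 0.8650 m from the pivot; τ = Mg(L/2) cos 57° = 6.794 N·m.
α = τ/I = 6.794/1.467 = 4.633 rad/s².

α ≈ 4.63 rad/s²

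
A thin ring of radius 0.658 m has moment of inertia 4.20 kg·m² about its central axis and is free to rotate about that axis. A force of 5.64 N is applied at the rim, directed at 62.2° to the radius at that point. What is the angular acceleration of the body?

α ≈ 0.782 rad/s²

Only the tangential component produces torque: τ = F R sinθ = (5.64)(0.658) sin 62.2° = 3.283 N·m.
Newton's second law for rotation, τ = Iα, gives α = τ/I = 3.283/4.200 = 0.7816 rad/s².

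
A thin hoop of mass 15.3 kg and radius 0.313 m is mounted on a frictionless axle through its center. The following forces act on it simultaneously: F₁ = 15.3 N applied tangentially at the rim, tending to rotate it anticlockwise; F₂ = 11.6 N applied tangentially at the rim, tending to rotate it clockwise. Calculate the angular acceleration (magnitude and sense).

α ≈ 0.773 rad/s², anticlockwise

I = MR² = (15.3)(0.313)² = 1.499 kg·m².
Taking anticlockwise as positive: τ₁ = +(15.3)(0.313) = +4.789 N·m; τ₂ = −(11.6)(0.313) = −3.631 N·m.
Net torque τ = 1.158 N·m.
α = τ/I = 1.158/1.499 = 0.7726 rad/s².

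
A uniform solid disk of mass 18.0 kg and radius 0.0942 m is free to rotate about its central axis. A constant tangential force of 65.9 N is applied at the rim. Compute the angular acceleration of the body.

α ≈ 77.7 rad/s²

I = ½MR² = (1/2)(18.0)(0.0942)² = 0.07986 kg·m².
τ = F R = (65.9)(0.0942) = 6.208 N·m.
Newton's second law for rotation, τ = Iα, gives α = τ/I = 6.208/0.07986 = 77.73 rad/s².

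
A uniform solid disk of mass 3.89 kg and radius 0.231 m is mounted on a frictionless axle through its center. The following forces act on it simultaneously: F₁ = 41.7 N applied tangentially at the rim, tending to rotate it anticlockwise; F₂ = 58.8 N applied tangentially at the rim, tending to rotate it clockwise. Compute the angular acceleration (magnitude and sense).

I = ½MR² = (1/2)(3.89)(0.231)² = 0.1038 kg·m².
Taking anticlockwise as positive: τ₁ = +(41.7)(0.231) = +9.633 N·m; τ₂ = −(58.8)(0.231) = −13.58 N·m.
Net torque τ = -3.950 N·m.
α = τ/I = -3.950/0.1038 = -38.06 rad/s².

α ≈ 38.1 rad/s², clockwise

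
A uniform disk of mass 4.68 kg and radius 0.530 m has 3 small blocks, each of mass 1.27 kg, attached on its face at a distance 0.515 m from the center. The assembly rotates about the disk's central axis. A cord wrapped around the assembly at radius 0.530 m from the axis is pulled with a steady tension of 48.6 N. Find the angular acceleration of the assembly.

I_disk = ½MR² = ½(4.68)(0.530)² = 0.6573 kg·m².
I_blocks = 3·m·r² = 3(1.27)(0.515)² = 1.011 kg·m².
Total I = 1.668 kg·m².
τ = F r = (48.6)(0.530) = 25.76 N·m.
α = τ/I = 25.76/1.668 = 15.44 rad/s².

α ≈ 15.4 rad/s²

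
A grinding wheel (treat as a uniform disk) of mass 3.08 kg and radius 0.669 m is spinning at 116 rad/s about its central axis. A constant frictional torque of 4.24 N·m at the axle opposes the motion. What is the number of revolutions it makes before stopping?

≈ 174 revolutions

I = ½MR² = (1/2)(3.08)(0.669)² = 0.6892 kg·m².
The net torque has magnitude 4.24 N·m, opposing ω.
|α| = τ/I = 4.240/0.6892 = 6.152 rad/s² (deceleration).
ω² = ω₀² − 2|α|θ with ω = 0 ⇒ θ = ω₀²/(2|α|) = 1094 rad = 174.1 rev.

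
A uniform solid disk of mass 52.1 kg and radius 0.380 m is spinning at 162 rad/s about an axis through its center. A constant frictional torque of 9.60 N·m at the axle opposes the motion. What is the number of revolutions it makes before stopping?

I = ½MR² = (1/2)(52.1)(0.380)² = 3.762 kg·m².
The net torque has magnitude 9.60 N·m, opposing ω.
|α| = τ/I = 9.600/3.762 = 2.552 rad/s² (deceleration).
ω² = ω₀² − 2|α|θ with ω = 0 ⇒ θ = ω₀²/(2|α|) = 5142 rad = 818.3 rev.

≈ 818 revolutions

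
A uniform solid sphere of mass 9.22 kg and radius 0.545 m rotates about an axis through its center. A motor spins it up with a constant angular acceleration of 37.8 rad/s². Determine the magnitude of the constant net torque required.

τ ≈ 41.4 N·m

I = (2/5)MR² = (2/5)(9.22)(0.545)² = 1.095 kg·m².
τ = Iα = (1.095)(37.80) = 41.41 N·m.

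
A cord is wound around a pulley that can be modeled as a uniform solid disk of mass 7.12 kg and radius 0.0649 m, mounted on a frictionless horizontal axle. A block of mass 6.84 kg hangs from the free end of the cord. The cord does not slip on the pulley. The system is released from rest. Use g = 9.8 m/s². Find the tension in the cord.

T ≈ 22.9 N

I = ½MR² = (1/2)(7.12)(0.0649)² = 0.01499 kg·m².
Block: mg − T = ma. Pulley: TR = Iα. No-slip: a = αR, so T = (I/R²)a = 3.560·a.
Then mg = (m + 3.560)a, so a = (6.84)(9.8)/(6.84 + 3.560) = 6.445 m/s².
T = 3.560·a = 22.95 N.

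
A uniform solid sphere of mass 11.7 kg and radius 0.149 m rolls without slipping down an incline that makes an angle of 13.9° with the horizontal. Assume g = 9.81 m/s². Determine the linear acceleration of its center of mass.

a ≈ 1.68 m/s²

Translation along the incline: Mg sinθ − f = Ma.
Rotation about the center: fR = Iα with I = (2/5)MR². No-slip gives a = αR, so f = (I/R²)a = (2/5)M a.
Substituting: Mg sinθ = (1 + 0.4000)Ma, so a = g sinθ/(1 + 0.4000) = (9.81) sin 13.9° / 1.400 = 1.683 m/s².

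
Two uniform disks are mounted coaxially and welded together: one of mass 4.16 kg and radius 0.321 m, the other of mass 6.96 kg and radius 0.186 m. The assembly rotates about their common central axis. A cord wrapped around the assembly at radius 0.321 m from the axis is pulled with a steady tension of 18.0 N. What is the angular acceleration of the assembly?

I = ½M₁R₁² + ½M₂R₂² = ½(4.16)(0.321)² + ½(6.96)(0.186)² = 0.3347 kg·m².
τ = F r = (18.0)(0.321) = 5.778 N·m.
α = τ/I = 5.778/0.3347 = 17.26 rad/s².

α ≈ 17.3 rad/s²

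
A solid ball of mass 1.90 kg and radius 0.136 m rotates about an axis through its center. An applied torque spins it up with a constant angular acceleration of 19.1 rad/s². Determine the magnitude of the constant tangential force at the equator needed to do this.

F ≈ 1.97 N

I = (2/5)MR² = (2/5)(1.90)(0.136)² = 0.01406 kg·m².
The required torque is τ = Iα = (0.01406)(19.10) = 0.2685 N·m.
A tangential force at the equator gives τ = FR, so F = τ/R = 0.2685/0.136 = 1.974 N.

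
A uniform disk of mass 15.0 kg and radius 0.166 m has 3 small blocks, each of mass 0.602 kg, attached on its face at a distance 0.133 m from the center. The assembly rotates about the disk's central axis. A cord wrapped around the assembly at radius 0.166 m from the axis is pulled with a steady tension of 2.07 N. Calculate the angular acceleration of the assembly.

I_disk = ½MR² = ½(15.0)(0.166)² = 0.2067 kg·m².
I_blocks = 3·m·r² = 3(0.602)(0.133)² = 0.03195 kg·m².
Total I = 0.2386 kg·m².
τ = F r = (2.07)(0.166) = 0.3436 N·m.
α = τ/I = 0.3436/0.2386 = 1.440 rad/s².

α ≈ 1.44 rad/s²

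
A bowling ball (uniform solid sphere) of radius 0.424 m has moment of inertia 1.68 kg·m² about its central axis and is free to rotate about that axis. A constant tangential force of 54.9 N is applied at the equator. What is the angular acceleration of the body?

τ = F R = (54.9)(0.424) = 23.28 N·m.
From τ = Iα: α = 23.28/1.680 = 13.86 rad/s².

α ≈ 13.9 rad/s²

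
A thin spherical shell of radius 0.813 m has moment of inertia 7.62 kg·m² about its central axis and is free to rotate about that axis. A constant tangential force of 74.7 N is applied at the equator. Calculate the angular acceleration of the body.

τ = F R = (74.7)(0.813) = 60.73 N·m.
Newton's second law for rotation, τ = Iα, gives α = τ/I = 60.73/7.620 = 7.970 rad/s².

α ≈ 7.97 rad/s²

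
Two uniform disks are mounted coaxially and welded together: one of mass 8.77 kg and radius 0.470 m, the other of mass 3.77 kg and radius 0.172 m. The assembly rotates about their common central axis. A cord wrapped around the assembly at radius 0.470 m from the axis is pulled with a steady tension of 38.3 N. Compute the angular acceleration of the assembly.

I = ½M₁R₁² + ½M₂R₂² = ½(8.77)(0.470)² + ½(3.77)(0.172)² = 1.024 kg·m².
τ = F r = (38.3)(0.470) = 18.00 N·m.
α = τ/I = 18.00/1.024 = 17.57 rad/s².

α ≈ 17.6 rad/s²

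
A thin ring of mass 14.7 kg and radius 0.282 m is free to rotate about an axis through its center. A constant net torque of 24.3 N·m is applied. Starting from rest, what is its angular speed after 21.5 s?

I = MR² = (14.7)(0.282)² = 1.169 kg·m².
α = τ/I = 24.3/1.169 = 20.79 rad/s².
ω = ω₀ + αt = 0 + (20.79)(21.5) = 446.9 rad/s.

ω ≈ 447 rad/s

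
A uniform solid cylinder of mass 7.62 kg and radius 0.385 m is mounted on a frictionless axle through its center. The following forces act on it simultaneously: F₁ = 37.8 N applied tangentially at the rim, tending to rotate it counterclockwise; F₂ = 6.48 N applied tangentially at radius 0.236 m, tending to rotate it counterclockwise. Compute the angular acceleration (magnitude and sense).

I = ½MR² = (1/2)(7.62)(0.385)² = 0.5647 kg·m².
Taking counterclockwise as positive: τ₁ = +(37.8)(0.385) = +14.55 N·m; τ₂ = +(6.48)(0.236) = +1.529 N·m.
Net torque τ = 16.08 N·m.
α = τ/I = 16.08/0.5647 = 28.48 rad/s².

α ≈ 28.5 rad/s², counterclockwise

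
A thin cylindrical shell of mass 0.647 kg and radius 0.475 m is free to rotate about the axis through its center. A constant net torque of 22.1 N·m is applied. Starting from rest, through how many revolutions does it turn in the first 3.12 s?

I = MR² = (0.647)(0.475)² = 0.1460 kg·m².
α = τ/I = 22.1/0.1460 = 151.4 rad/s².
θ = ½αt² = ½(151.4)(3.12)² = 736.9 rad.
Revolutions = θ/(2π) = 117.3.

≈ 117 revolutions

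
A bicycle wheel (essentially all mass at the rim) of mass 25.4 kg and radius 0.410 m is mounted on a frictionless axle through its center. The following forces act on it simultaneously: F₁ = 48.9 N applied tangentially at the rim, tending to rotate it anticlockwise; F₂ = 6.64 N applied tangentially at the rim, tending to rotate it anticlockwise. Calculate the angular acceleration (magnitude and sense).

I = MR² = (25.4)(0.410)² = 4.270 kg·m².
Taking anticlockwise as positive: τ₁ = +(48.9)(0.410) = +20.05 N·m; τ₂ = +(6.64)(0.410) = +2.722 N·m.
Net torque τ = 22.77 N·m.
α = τ/I = 22.77/4.270 = 5.333 rad/s².

α ≈ 5.33 rad/s², anticlockwise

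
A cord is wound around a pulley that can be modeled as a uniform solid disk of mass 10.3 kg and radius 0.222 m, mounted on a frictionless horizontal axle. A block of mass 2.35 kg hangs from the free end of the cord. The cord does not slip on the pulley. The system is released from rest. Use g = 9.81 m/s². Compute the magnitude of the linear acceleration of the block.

I = ½MR² = (1/2)(10.3)(0.222)² = 0.2538 kg·m².
Block: mg − T = ma. Pulley: TR = Iα. No-slip: a = αR, so T = (I/R²)a = 5.150·a.
Then mg = (m + 5.150)a, so a = (2.35)(9.81)/(2.35 + 5.150) = 3.074 m/s².

a ≈ 3.07 m/s²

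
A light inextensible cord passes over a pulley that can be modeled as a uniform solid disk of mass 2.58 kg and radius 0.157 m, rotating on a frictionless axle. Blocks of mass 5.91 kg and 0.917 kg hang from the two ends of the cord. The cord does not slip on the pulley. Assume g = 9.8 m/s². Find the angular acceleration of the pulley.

α ≈ 38.4 rad/s²

I = ½MR² = (1/2)(2.58)(0.157)² = 0.03180 kg·m².
Heavier block: m₁g − T₁ = m₁a. Lighter block: T₂ − m₂g = m₂a.
Pulley: (T₁ − T₂)R = Iα = I(a/R), so T₁ − T₂ = (I/R²)a = (1/2)M_p a = 1.290·a.
Adding the three: (m₁ − m₂)g = (m₁ + m₂ + 1.290)a, so a = (5.91 − 0.917)(9.8)/(5.91 + 0.917 + 1.290) = 6.028 m/s².
α = a/R = 6.028/0.157 = 38.40 rad/s².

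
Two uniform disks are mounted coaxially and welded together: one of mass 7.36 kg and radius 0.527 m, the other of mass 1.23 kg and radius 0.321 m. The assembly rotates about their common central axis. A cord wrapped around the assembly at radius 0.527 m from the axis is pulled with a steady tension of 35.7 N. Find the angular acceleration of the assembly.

I = ½M₁R₁² + ½M₂R₂² = ½(7.36)(0.527)² + ½(1.23)(0.321)² = 1.085 kg·m².
τ = F r = (35.7)(0.527) = 18.81 N·m.
α = τ/I = 18.81/1.085 = 17.33 rad/s².

α ≈ 17.3 rad/s²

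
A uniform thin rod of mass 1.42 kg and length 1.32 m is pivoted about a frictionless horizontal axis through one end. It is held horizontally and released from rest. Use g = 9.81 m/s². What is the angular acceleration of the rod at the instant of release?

α ≈ 11.1 rad/s²

About the pivot, I = (1/3)ML² = (1/3)(1.42)(1.32)² = 0.8247 kg·m².
The weight acts at the center, a distance L/2 = 0.6600 m from the pivot; τ = Mg(L/2) = 9.194 N·m.
α = τ/I = 9.194/0.8247 = 11.15 rad/s².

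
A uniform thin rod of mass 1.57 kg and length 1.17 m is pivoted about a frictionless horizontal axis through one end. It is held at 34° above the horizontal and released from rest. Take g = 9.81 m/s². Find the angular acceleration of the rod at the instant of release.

α ≈ 10.4 rad/s²

About the pivot, I = (1/3)ML² = (1/3)(1.57)(1.17)² = 0.7164 kg·m².
The weight acts at the center, a distance L/2 = 0.5850 m from the pivot; τ = Mg(L/2) cos 34° = 7.470 N·m.
α = τ/I = 7.470/0.7164 = 10.43 rad/s².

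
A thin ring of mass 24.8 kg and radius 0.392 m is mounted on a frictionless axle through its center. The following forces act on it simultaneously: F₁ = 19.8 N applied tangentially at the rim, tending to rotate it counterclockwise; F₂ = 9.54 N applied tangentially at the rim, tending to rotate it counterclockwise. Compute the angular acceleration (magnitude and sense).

I = MR² = (24.8)(0.392)² = 3.811 kg·m².
Taking counterclockwise as positive: τ₁ = +(19.8)(0.392) = +7.762 N·m; τ₂ = +(9.54)(0.392) = +3.740 N·m.
Net torque τ = 11.50 N·m.
α = τ/I = 11.50/3.811 = 3.018 rad/s².

α ≈ 3.02 rad/s², counterclockwise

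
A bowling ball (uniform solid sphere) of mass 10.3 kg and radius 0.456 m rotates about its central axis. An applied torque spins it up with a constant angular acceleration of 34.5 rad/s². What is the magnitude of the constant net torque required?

I = (2/5)MR² = (2/5)(10.3)(0.456)² = 0.8567 kg·m².
τ = Iα = (0.8567)(34.50) = 29.56 N·m.

τ ≈ 29.6 N·m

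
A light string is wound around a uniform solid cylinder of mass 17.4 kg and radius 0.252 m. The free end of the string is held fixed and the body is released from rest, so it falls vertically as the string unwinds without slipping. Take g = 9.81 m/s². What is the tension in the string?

T ≈ 56.9 N

Translation: Mg − T = Ma. Rotation about the center: TR = Iα with I = ½MR².
With a = αR: T = (I/R²)a = (1/2)M a, so Mg = (1 + 0.5000)Ma.
a = g/(1 + 0.5000) = 9.81/1.500 = 6.540 m/s².
T = 0.5000·M·a = (0.5000)(17.4)(6.540) = 56.90 N.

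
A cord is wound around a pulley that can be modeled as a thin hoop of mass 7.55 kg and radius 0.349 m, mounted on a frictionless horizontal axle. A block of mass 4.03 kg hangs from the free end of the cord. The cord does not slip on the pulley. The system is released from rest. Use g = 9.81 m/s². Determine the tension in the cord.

T ≈ 25.8 N

I = MR² = (7.55)(0.349)² = 0.9196 kg·m².
Block: mg − T = ma. Pulley: TR = Iα. No-slip: a = αR, so T = (I/R²)a = 7.550·a.
Then mg = (m + 7.550)a, so a = (4.03)(9.81)/(4.03 + 7.550) = 3.414 m/s².
T = 7.550·a = 25.78 N.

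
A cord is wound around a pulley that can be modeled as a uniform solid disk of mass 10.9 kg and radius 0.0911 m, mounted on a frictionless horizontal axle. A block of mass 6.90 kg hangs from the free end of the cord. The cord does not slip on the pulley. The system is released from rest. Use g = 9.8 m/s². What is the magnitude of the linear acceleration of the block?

a ≈ 5.48 m/s²

I = ½MR² = (1/2)(10.9)(0.0911)² = 0.04523 kg·m².
Block: mg − T = ma. Pulley: TR = Iα. No-slip: a = αR, so T = (I/R²)a = 5.450·a.
Then mg = (m + 5.450)a, so a = (6.90)(9.8)/(6.90 + 5.450) = 5.475 m/s².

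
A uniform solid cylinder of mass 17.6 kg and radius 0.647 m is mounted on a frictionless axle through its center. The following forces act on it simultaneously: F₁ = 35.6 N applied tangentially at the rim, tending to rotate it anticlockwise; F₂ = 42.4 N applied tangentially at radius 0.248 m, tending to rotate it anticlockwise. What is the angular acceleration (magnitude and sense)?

α ≈ 9.11 rad/s², anticlockwise

I = ½MR² = (1/2)(17.6)(0.647)² = 3.684 kg·m².
Taking anticlockwise as positive: τ₁ = +(35.6)(0.647) = +23.03 N·m; τ₂ = +(42.4)(0.248) = +10.52 N·m.
Net torque τ = 33.55 N·m.
α = τ/I = 33.55/3.684 = 9.107 rad/s².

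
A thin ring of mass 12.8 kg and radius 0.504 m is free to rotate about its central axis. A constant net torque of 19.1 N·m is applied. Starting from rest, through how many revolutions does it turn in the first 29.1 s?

I = MR² = (12.8)(0.504)² = 3.251 kg·m².
α = τ/I = 19.1/3.251 = 5.874 rad/s².
θ = ½αt² = ½(5.874)(29.1)² = 2487 rad.
Revolutions = θ/(2π) = 395.9.

≈ 396 revolutions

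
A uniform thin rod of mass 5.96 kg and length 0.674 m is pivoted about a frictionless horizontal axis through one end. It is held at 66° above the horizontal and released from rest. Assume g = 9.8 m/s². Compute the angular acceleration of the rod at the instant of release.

α ≈ 8.87 rad/s²

About the pivot, I = (1/3)ML² = (1/3)(5.96)(0.674)² = 0.9025 kg·m².
The weight acts at the center, a distance L/2 = 0.3370 m from the pivot; τ = Mg(L/2) cos 66° = 8.006 N·m.
α = τ/I = 8.006/0.9025 = 8.871 rad/s².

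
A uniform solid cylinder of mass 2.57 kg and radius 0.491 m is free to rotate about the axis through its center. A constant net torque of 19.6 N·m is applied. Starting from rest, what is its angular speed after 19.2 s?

ω ≈ 1210 rad/s

I = ½MR² = (1/2)(2.57)(0.491)² = 0.3098 kg·m².
α = τ/I = 19.6/0.3098 = 63.27 rad/s².
ω = ω₀ + αt = 0 + (63.27)(19.2) = 1215 rad/s.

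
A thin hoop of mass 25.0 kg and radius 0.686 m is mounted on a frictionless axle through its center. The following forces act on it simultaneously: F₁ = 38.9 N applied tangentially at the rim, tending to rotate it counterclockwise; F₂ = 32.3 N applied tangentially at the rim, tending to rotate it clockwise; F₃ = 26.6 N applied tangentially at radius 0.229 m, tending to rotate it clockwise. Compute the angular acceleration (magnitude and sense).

I = MR² = (25.0)(0.686)² = 11.76 kg·m².
Taking counterclockwise as positive: τ₁ = +(38.9)(0.686) = +26.69 N·m; τ₂ = −(32.3)(0.686) = −22.16 N·m; τ₃ = −(26.6)(0.229) = −6.091 N·m.
Net torque τ = -1.564 N·m.
α = τ/I = -1.564/11.76 = -0.1329 rad/s².

α ≈ 0.133 rad/s², clockwise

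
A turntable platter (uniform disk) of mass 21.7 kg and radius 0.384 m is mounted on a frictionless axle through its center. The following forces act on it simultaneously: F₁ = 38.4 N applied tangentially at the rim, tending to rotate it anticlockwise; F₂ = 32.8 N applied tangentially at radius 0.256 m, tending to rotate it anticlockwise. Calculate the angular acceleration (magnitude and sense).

α ≈ 14.5 rad/s², anticlockwise

I = ½MR² = (1/2)(21.7)(0.384)² = 1.600 kg·m².
Taking anticlockwise as positive: τ₁ = +(38.4)(0.384) = +14.75 N·m; τ₂ = +(32.8)(0.256) = +8.397 N·m.
Net torque τ = 23.14 N·m.
α = τ/I = 23.14/1.600 = 14.46 rad/s².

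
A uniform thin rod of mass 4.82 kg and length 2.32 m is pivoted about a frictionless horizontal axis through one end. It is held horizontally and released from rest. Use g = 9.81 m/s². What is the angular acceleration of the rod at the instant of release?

About the pivot, I = (1/3)ML² = (1/3)(4.82)(2.32)² = 8.648 kg·m².
The weight acts at the center, a distance L/2 = 1.160 m from the pivot; τ = Mg(L/2) = 54.85 N·m.
α = τ/I = 54.85/8.648 = 6.343 rad/s².
(Equivalently α = (3g/(2L)) = 6.343 rad/s².)

α ≈ 6.34 rad/s²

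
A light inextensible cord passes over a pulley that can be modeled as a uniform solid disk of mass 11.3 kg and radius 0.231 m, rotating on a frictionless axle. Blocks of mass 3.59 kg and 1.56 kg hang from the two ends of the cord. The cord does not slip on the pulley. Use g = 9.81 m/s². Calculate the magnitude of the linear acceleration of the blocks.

a ≈ 1.84 m/s²

I = ½MR² = (1/2)(11.3)(0.231)² = 0.3015 kg·m².
Heavier block: m₁g − T₁ = m₁a. Lighter block: T₂ − m₂g = m₂a.
Pulley: (T₁ − T₂)R = Iα = I(a/R), so T₁ − T₂ = (I/R²)a = (1/2)M_p a = 5.650·a.
Adding the three: (m₁ − m₂)g = (m₁ + m₂ + 5.650)a, so a = (3.59 − 1.56)(9.81)/(3.59 + 1.56 + 5.650) = 1.844 m/s².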